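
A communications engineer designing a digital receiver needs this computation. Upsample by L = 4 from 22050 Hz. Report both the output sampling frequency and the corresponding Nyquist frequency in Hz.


Step 1 — output sample rate after interpolation by L:
fs_out = L * fs_in = 4 * 22050 = 88200 Hz

Step 2 — Nyquist frequency of the output stream:
f_Nyq = fs_out / 2 = 88200 / 2 = 44100.0 Hz

fs_out = 88200 Hz; f_Nyquist = 44100.0 Hz


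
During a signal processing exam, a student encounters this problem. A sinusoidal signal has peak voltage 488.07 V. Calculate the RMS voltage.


RMS voltage for a sinusoidal waveform:
V_rms = V_peak / sqrt(2)
      = 488.07 / 1.414214
      = 345.118 V

345.118 V


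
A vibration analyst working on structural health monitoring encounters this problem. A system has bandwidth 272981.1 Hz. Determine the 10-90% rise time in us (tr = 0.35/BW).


Rise time from bandwidth relationship:
tr = 0.35 / BW
   = 0.35 / 272981.1
   = 1.282140046e-06 s
   = 1.2821 us

1.2821 us


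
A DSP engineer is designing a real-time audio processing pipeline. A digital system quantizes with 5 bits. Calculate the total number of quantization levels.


Number of quantization levels = 2^N
= 2^5
= 32

32


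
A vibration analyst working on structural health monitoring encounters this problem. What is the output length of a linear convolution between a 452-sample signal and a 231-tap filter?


Linear convolution output length:
L = N + M - 1
  = 452 + 231 - 1
  = 682 samples

682


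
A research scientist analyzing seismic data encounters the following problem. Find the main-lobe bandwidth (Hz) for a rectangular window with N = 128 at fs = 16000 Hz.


Main lobe width for a rectangular window:
Width = 2 * fs / N
      = 2 * 16000 / 128
      = 32000 / 128
      = 250.0 Hz

250.0 Hz


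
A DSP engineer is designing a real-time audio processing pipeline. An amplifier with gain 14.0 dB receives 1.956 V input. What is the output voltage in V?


Output voltage from dB gain:
V_out = V_in * 10^(gain_dB / 20)
      = 1.956 * 10^(14.0 / 20)
      = 1.956 * 5.011872
      = 9.8032 V

9.8032 V


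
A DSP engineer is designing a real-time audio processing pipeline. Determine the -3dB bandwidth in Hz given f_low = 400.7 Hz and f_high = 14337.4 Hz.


Bandwidth is the difference of -3dB frequencies:
BW = f_high - f_low
   = 14337.4 - 400.7
   = 13936.7 Hz

13936.7 Hz


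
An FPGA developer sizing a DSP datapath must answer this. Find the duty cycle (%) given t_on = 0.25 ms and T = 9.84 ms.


Duty cycle as a percentage:
DC = (t_on / T) * 100
   = (0.25 / 9.84) * 100
   = 0.025407 * 100
   = 2.54 %

2.54 %


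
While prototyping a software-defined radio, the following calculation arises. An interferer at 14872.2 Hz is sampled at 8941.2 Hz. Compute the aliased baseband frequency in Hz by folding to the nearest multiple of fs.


Compute the nearest integer multiple of fs to the signal:
n = round(14872.2 / 8941.2) = 2
f_alias = |14872.2 - 2 * 8941.2|
        = |14872.2 - 17882.4|
        = 3010.2 Hz

3010.2


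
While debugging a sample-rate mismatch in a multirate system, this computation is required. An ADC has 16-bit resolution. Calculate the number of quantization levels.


Number of quantization levels = 2^N
= 2^16
= 65536

65536


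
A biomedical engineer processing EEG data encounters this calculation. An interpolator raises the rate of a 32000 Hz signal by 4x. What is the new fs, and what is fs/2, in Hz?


Step 1 — output sample rate after interpolation by L:
fs_out = L * fs_in = 4 * 32000 = 128000 Hz

Step 2 — Nyquist frequency of the output stream:
f_Nyq = fs_out / 2 = 128000 / 2 = 64000.0 Hz

fs_out = 128000 Hz; f_Nyquist = 64000.0 Hz


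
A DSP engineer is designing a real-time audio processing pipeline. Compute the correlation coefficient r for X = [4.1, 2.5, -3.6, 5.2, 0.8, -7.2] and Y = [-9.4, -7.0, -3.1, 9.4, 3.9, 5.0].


Pearson correlation coefficient (population):
r = cov(X,Y) / (std(X) * std(Y))
Mean X = 0.3, Mean Y = -0.2
Cov(X,Y) = -4.753333
Std(X) = 4.377975, Std(Y) = 6.773724
r = -0.1603

-0.1603


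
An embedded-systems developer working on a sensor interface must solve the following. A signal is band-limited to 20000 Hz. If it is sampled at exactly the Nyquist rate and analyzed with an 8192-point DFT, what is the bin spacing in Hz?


Step 1 — Nyquist sampling rate:
fs = 2 * fmax = 2 * 20000 = 40000 Hz

Step 2 — DFT bin spacing:
df = fs / N = 40000 / 8192 = 4.8828 Hz

4.8828 Hz


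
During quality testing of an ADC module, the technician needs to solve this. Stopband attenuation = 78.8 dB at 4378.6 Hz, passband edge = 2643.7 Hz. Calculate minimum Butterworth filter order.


Butterworth filter order formula:
n = log10(10^(A/10) - 1) / (2 * log10(f_stop/f_pass))
10^(78.8/10) - 1 = 75857756.5029
f_stop/f_pass = 4378.6 / 2643.7 = 1.6562
n = 17.9808 -> ceil = 18

18


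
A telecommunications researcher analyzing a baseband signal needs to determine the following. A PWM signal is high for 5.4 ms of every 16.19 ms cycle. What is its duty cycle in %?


Duty cycle as a percentage:
DC = (t_on / T) * 100
   = (5.4 / 16.19) * 100
   = 0.333539 * 100
   = 33.35 %

33.35 %


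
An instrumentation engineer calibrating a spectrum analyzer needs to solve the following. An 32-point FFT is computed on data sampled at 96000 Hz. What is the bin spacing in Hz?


DFT frequency resolution:
df = fs / N
   = 96000 / 32
   = 3000.0 Hz

3000.0 Hz


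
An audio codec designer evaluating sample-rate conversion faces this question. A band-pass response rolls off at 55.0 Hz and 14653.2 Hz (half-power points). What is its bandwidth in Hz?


Bandwidth is the difference of -3dB frequencies:
BW = f_high - f_low
   = 14653.2 - 55.0
   = 14598.2 Hz

14598.2 Hz


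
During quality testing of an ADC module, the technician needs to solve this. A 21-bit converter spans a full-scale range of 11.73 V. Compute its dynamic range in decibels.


Dynamic range from full-scale to LSB:
V_min = V_max / 2^bits = 11.73 / 2^21
DR = 20 * log10(V_max / V_min)
   = 20 * log10(2^21)
   = 20 * 21 * log10(2)
   = 126.43 dB

126.43 dB


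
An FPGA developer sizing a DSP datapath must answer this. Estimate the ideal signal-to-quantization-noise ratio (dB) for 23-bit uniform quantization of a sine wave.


Theoretical SNR for a full-scale sinusoid:
SNR = 6.02 * N + 1.76
    = 6.02 * 23 + 1.76
    = 138.46 + 1.76
    = 140.22 dB

140.22 dB


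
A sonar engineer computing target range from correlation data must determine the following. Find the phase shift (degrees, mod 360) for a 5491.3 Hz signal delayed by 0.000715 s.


Phase shift from frequency and time delay:
phi = 360 * f * t_delay
    = 360 * 5491.3 * 0.000715
    = 1413.46 degrees
    mod 360 = 333.46 degrees

333.46 degrees


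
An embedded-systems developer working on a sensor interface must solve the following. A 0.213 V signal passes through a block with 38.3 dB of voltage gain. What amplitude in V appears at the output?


Output voltage from dB gain:
V_out = V_in * 10^(gain_dB / 20)
      = 0.213 * 10^(38.3 / 20)
      = 0.213 * 82.224265
      = 17.5138 V

17.5138 V


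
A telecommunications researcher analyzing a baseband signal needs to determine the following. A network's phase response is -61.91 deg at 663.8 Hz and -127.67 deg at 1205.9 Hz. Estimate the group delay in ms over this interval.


Group delay from phase difference:
tau = -d(phi)/d(omega)
d(phi) = -65.76 deg = -1.147729 rad
d(omega) = 2*pi*(1205.9 - 663.8) = 3406.1148 rad/s
tau = -(-1.147729) / 3406.1148
    = 0.337 ms

0.337 ms


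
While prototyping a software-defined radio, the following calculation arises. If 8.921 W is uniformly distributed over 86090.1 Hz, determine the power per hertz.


Power spectral density:
PSD = P / BW
    = 8.921 / 86090.1
    = 0.00010362 W/Hz

0.00010362 W/Hz


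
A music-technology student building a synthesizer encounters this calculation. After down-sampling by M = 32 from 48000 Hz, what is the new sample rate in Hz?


Decimation reduces the sample rate:
fs_out = fs_in / M
       = 48000 / 32
       = 1500.0 Hz

1500.0 Hz


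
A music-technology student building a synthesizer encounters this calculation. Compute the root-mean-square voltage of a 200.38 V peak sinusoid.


RMS voltage for a sinusoidal waveform:
V_rms = V_peak / sqrt(2)
      = 200.38 / 1.414214
      = 141.69 V

141.69 V


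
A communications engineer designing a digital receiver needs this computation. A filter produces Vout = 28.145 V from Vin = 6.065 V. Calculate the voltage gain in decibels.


Voltage gain in dB:
G = 20 * log10(Vout / Vin)
  = 20 * log10(28.145 / 6.065)
  = 20 * log10(4.640561)
  = 20 * 0.66657
  = 13.33 dB

13.33 dB


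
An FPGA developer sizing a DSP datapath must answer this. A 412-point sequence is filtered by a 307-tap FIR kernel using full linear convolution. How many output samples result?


Linear convolution output length:
L = N + M - 1
  = 412 + 307 - 1
  = 718 samples

718


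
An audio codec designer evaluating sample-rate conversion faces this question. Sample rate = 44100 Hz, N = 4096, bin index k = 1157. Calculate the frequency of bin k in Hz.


Frequency of DFT bin k:
f_k = k * fs / N
    = 1157 * 44100 / 4096
    = 51023700 / 4096
    = 12456.958 Hz

12456.958 Hz


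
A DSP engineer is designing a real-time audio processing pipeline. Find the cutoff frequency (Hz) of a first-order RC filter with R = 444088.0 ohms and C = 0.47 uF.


Cutoff frequency of a first-order RC filter:
fc = 1 / (2 * pi * R * C)
C = 0.47 uF = 4.7e-07 F
fc = 1 / (2 * pi * 444088.0 * 4.7e-07)
   = 1 / 1.3114349824465
   = 0.762524 Hz

0.762524 Hz


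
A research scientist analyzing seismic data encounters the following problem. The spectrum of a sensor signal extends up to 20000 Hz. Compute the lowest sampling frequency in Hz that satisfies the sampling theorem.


The Nyquist rate is twice the maximum frequency component.
fs_min = 2 * fmax
      = 2 * 20000
      = 40000 Hz

40000


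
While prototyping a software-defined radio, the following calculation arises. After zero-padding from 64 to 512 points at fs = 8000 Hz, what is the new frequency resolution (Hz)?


Frequency resolution after zero-padding:
N_padded = 64 * 8 = 512
df = fs / N_padded
   = 8000 / 512
   = 15.625 Hz

15.625 Hz


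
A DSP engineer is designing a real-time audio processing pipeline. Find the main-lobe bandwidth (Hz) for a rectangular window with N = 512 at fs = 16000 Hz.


Main lobe width for a rectangular window:
Width = 2 * fs / N
      = 2 * 16000 / 512
      = 32000 / 512
      = 62.5 Hz

62.5 Hz


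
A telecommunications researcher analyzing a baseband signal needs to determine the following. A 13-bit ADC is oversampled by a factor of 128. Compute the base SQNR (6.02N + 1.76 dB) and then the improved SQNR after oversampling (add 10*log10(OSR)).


Step 1 — baseline SQNR at Nyquist:
SQNR_base = 6.02*N + 1.76
          = 6.02*13 + 1.76
          = 80.02 dB

Step 2 — oversampling processing gain:
G = 10*log10(OSR) = 10*log10(128) = 21.07 dB

Step 3 — total:
SQNR_total = 80.02 + 21.07 = 101.09 dB

Base SQNR = 80.02 dB; oversampled SQNR = 101.09 dB


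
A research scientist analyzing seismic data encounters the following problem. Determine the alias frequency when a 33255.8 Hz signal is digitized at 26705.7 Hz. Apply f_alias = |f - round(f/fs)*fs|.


Compute the nearest integer multiple of fs to the signal:
n = round(33255.8 / 26705.7) = 1
f_alias = |33255.8 - 1 * 26705.7|
        = |33255.8 - 26705.7|
        = 6550.1 Hz

6550.1


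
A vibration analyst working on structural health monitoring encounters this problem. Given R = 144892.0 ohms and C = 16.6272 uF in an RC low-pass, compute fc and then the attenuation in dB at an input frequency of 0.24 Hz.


Step 1 — cutoff frequency:
fc = 1 / (2*pi*R*C)
C = 16.6272 uF = 1.66272e-05 F
fc = 1 / (2*pi*144892.0*1.66272e-05)
   = 0.0660627 Hz

Step 2 — magnitude at f = 0.24 Hz:
|H(f)| = 1 / sqrt(1 + (f/fc)^2)
f/fc = 0.24 / 0.0660627 = 3.632912
|H| = 1 / sqrt(1 + 13.19805) = 0.2653907
|H|_dB = 20*log10(0.2653907) = -11.52 dB

fc = 0.0660627 Hz; |H(0.24 Hz)| = -11.52 dB


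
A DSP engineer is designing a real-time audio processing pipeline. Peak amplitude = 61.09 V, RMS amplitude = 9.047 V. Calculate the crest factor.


Crest factor is the ratio of peak to RMS:
CF = V_peak / V_rms
   = 61.09 / 9.047
   = 6.7525

6.7525


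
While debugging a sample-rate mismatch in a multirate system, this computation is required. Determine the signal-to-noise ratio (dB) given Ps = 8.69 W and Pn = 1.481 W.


SNR in decibels:
SNR = 10 * log10(Ps / Pn)
    = 10 * log10(8.69 / 1.481)
    = 10 * log10(5.8677)
    = 10 * 0.7685
    = 7.68 dB

7.68 dB


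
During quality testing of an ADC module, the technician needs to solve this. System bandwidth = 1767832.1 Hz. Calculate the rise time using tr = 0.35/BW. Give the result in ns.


Rise time from bandwidth relationship:
tr = 0.35 / BW
   = 0.35 / 1767832.1
   = 1.979826025e-07 s
   = 197.9826 ns

197.9826 ns


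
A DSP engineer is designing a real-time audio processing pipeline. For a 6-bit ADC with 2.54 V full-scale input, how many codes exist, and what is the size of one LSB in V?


Step 1 — number of quantization levels:
L = 2^N = 2^6 = 64

Step 2 — LSB step size:
delta = Vfs / L
      = 2.54 / 64
      = 0.0396875 V

Levels = 64; step size = 0.0396875 V


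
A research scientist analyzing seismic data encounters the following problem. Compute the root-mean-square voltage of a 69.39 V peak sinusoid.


RMS voltage for a sinusoidal waveform:
V_rms = V_peak / sqrt(2)
      = 69.39 / 1.414214
      = 49.066 V

49.066 V


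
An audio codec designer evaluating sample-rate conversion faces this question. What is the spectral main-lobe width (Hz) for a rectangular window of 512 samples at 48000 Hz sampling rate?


Main lobe width for a rectangular window:
Width = 2 * fs / N
      = 2 * 48000 / 512
      = 96000 / 512
      = 187.5 Hz

187.5 Hz


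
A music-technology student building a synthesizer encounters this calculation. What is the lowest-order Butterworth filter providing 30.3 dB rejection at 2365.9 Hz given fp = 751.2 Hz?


Butterworth filter order formula:
n = log10(10^(A/10) - 1) / (2 * log10(f_stop/f_pass))
10^(30.3/10) - 1 = 1070.5193
f_stop/f_pass = 2365.9 / 751.2 = 3.1495
n = 3.0403 -> ceil = 4

4


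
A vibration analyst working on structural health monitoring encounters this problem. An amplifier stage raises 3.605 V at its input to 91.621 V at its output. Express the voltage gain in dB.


Voltage gain in dB:
G = 20 * log10(Vout / Vin)
  = 20 * log10(91.621 / 3.605)
  = 20 * log10(25.414979)
  = 20 * 1.40509
  = 28.1 dB

28.1 dB


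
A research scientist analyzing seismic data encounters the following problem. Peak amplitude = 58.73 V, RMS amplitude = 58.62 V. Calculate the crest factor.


Crest factor is the ratio of peak to RMS:
CF = V_peak / V_rms
   = 58.73 / 58.62
   = 1.0019

1.0019


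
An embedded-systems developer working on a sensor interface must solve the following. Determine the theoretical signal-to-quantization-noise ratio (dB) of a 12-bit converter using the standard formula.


Theoretical SNR for a full-scale sinusoid:
SNR = 6.02 * N + 1.76
    = 6.02 * 12 + 1.76
    = 72.24 + 1.76
    = 74.0 dB

74.0 dB


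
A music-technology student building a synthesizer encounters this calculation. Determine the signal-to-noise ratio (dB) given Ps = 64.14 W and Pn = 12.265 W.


SNR in decibels:
SNR = 10 * log10(Ps / Pn)
    = 10 * log10(64.14 / 12.265)
    = 10 * log10(5.2295)
    = 10 * 0.7185
    = 7.18 dB

7.18 dB


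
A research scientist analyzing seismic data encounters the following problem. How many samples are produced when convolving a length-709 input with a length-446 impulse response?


Linear convolution output length:
L = N + M - 1
  = 709 + 446 - 1
  = 1154 samples

1154


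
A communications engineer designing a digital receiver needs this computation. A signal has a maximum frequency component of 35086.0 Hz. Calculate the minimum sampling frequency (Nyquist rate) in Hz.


The Nyquist rate is twice the maximum frequency component.
fs_min = 2 * fmax
      = 2 * 35086.0
      = 70172.0 Hz

70172.0


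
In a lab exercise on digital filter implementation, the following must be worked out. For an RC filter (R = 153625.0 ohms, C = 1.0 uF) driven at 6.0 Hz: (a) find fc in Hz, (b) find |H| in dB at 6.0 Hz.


Step 1 — cutoff frequency:
fc = 1 / (2*pi*R*C)
C = 1.0 uF = 1e-06 F
fc = 1 / (2*pi*153625.0*1e-06)
   = 1.036 Hz

Step 2 — magnitude at f = 6.0 Hz:
|H(f)| = 1 / sqrt(1 + (f/fc)^2)
f/fc = 6.0 / 1.036 = 5.791506
|H| = 1 / sqrt(1 + 33.541542) = 0.1701489
|H|_dB = 20*log10(0.1701489) = -15.38 dB

fc = 1.036 Hz; |H(6.0 Hz)| = -15.38 dB


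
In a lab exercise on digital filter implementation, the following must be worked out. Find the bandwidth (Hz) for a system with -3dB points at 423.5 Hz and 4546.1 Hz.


Bandwidth is the difference of -3dB frequencies:
BW = f_high - f_low
   = 4546.1 - 423.5
   = 4122.6 Hz

4122.6 Hz


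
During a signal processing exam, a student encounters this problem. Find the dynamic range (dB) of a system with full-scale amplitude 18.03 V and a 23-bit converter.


Dynamic range from full-scale to LSB:
V_min = V_max / 2^bits = 18.03 / 2^23
DR = 20 * log10(V_max / V_min)
   = 20 * log10(2^23)
   = 20 * 23 * log10(2)
   = 138.47 dB

138.47 dB


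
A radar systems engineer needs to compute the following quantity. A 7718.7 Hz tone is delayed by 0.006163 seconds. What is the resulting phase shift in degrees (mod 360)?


Phase shift from frequency and time delay:
phi = 360 * f * t_delay
    = 360 * 7718.7 * 0.006163
    = 17125.33 degrees
    mod 360 = 205.33 degrees

205.33 degrees


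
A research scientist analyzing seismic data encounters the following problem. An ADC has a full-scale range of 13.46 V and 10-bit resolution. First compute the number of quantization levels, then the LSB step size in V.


Step 1 — number of quantization levels:
L = 2^N = 2^10 = 1024

Step 2 — LSB step size:
delta = Vfs / L
      = 13.46 / 1024
      = 0.01314453 V

Levels = 1024; step size = 0.01314453 V


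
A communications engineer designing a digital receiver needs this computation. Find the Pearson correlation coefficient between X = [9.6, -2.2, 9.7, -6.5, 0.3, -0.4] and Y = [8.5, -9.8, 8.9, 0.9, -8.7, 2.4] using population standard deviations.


Pearson correlation coefficient (population):
r = cov(X,Y) / (std(X) * std(Y))
Mean X = 1.75, Mean Y = 0.3667
Cov(X,Y) = 29.37
Std(X) = 5.989087, Std(Y) = 7.404428
r = 0.6623

0.6623


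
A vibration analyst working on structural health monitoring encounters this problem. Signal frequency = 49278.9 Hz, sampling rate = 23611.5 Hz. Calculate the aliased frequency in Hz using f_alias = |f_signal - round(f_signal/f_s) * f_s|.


Compute the nearest integer multiple of fs to the signal:
n = round(49278.9 / 23611.5) = 2
f_alias = |49278.9 - 2 * 23611.5|
        = |49278.9 - 47223.0|
        = 2055.9 Hz

2055.9


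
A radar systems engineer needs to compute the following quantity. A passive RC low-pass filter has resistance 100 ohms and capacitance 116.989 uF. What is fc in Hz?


Cutoff frequency of a first-order RC filter:
fc = 1 / (2 * pi * R * C)
C = 116.989 uF = 0.000116989 F
fc = 1 / (2 * pi * 100 * 0.000116989)
   = 1 / 0.073506356590163
   = 13.604266 Hz

13.604266 Hz


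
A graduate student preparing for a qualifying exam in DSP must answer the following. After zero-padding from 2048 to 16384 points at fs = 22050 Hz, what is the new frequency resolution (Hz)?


Frequency resolution after zero-padding:
N_padded = 2048 * 8 = 16384
df = fs / N_padded
   = 22050 / 16384
   = 1.3458 Hz

1.3458 Hz


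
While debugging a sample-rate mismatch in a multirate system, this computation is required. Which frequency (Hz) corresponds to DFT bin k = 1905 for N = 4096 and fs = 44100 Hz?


Frequency of DFT bin k:
f_k = k * fs / N
    = 1905 * 44100 / 4096
    = 84010500 / 4096
    = 20510.376 Hz

20510.376 Hz


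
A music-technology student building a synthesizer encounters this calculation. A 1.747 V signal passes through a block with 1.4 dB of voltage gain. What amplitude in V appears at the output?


Output voltage from dB gain:
V_out = V_in * 10^(gain_dB / 20)
      = 1.747 * 10^(1.4 / 20)
      = 1.747 * 1.174898
      = 2.0525 V

2.0525 V


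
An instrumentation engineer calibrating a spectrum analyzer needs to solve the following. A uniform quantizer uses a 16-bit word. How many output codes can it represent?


Number of quantization levels = 2^N
= 2^16
= 65536

65536


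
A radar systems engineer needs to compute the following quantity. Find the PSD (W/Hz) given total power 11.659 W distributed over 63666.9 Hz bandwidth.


Power spectral density:
PSD = P / BW
    = 11.659 / 63666.9
    = 0.00018312 W/Hz

0.00018312 W/Hz


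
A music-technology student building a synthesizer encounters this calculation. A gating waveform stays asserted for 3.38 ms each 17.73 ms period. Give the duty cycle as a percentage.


Duty cycle as a percentage:
DC = (t_on / T) * 100
   = (3.38 / 17.73) * 100
   = 0.190637 * 100
   = 19.06 %

19.06 %


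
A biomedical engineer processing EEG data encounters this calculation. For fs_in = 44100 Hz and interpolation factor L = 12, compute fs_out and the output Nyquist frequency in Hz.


Step 1 — output sample rate after interpolation by L:
fs_out = L * fs_in = 12 * 44100 = 529200 Hz

Step 2 — Nyquist frequency of the output stream:
f_Nyq = fs_out / 2 = 529200 / 2 = 264600.0 Hz

fs_out = 529200 Hz; f_Nyquist = 264600.0 Hz


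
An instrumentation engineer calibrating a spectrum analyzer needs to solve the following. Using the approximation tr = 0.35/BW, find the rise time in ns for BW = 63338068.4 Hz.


Rise time from bandwidth relationship:
tr = 0.35 / BW
   = 0.35 / 63338068.4
   = 5.52590265e-09 s
   = 5.5259 ns

5.5259 ns


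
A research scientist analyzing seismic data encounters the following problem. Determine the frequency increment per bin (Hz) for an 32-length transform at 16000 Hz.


DFT frequency resolution:
df = fs / N
   = 16000 / 32
   = 500.0 Hz

500.0 Hz


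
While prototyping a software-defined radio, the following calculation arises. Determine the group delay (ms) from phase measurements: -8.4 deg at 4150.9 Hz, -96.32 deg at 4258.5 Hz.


Group delay from phase difference:
tau = -d(phi)/d(omega)
d(phi) = -87.92 deg = -1.534493 rad
d(omega) = 2*pi*(4258.5 - 4150.9) = 676.0707 rad/s
tau = -(-1.534493) / 676.0707
    = 2.2697 ms

2.2697 ms


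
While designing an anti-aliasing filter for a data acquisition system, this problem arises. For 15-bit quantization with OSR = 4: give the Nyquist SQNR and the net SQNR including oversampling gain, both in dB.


Step 1 — baseline SQNR at Nyquist:
SQNR_base = 6.02*N + 1.76
          = 6.02*15 + 1.76
          = 92.06 dB

Step 2 — oversampling processing gain:
G = 10*log10(OSR) = 10*log10(4) = 6.02 dB

Step 3 — total:
SQNR_total = 92.06 + 6.02 = 98.08 dB

Base SQNR = 92.06 dB; oversampled SQNR = 98.08 dB


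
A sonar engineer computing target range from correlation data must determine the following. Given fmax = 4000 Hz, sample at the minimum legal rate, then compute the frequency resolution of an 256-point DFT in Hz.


Step 1 — Nyquist sampling rate:
fs = 2 * fmax = 2 * 4000 = 8000 Hz

Step 2 — DFT bin spacing:
df = fs / N = 8000 / 256 = 31.25 Hz

31.25 Hz


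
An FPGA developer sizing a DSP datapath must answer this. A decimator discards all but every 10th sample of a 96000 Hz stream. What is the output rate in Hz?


Decimation reduces the sample rate:
fs_out = fs_in / M
       = 96000 / 10
       = 9600.0 Hz

9600.0 Hz


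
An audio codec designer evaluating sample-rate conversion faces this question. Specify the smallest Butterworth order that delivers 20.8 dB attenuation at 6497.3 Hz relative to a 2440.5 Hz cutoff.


Butterworth filter order formula:
n = log10(10^(A/10) - 1) / (2 * log10(f_stop/f_pass))
10^(20.8/10) - 1 = 119.2264
f_stop/f_pass = 6497.3 / 2440.5 = 2.6623
n = 2.4413 -> ceil = 3

3


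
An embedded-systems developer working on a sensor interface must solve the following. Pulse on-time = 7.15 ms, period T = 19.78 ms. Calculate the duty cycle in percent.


Duty cycle as a percentage:
DC = (t_on / T) * 100
   = (7.15 / 19.78) * 100
   = 0.361476 * 100
   = 36.15 %

36.15 %


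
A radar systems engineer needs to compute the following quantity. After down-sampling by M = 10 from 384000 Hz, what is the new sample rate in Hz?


Decimation reduces the sample rate:
fs_out = fs_in / M
       = 384000 / 10
       = 38400.0 Hz

38400.0 Hz


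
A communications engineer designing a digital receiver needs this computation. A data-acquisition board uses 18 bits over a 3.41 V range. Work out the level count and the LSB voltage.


Step 1 — number of quantization levels:
L = 2^N = 2^18 = 262144

Step 2 — LSB step size:
delta = Vfs / L
      = 3.41 / 262144
      = 1.301e-05 V

Levels = 262144; step size = 1.301e-05 V


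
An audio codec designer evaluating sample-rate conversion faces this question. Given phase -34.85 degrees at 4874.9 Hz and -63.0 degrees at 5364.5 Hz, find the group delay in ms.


Group delay from phase difference:
tau = -d(phi)/d(omega)
d(phi) = -28.15 deg = -0.49131 rad
d(omega) = 2*pi*(5364.5 - 4874.9) = 3076.2475 rad/s
tau = -(-0.49131) / 3076.2475
    = 0.1597 ms

0.1597 ms


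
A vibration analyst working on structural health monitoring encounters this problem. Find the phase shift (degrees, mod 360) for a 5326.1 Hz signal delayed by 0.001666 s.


Phase shift from frequency and time delay:
phi = 360 * f * t_delay
    = 360 * 5326.1 * 0.001666
    = 3194.38 degrees
    mod 360 = 314.38 degrees

314.38 degrees


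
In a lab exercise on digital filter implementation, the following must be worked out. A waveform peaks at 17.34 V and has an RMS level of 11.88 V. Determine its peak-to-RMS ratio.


Crest factor is the ratio of peak to RMS:
CF = V_peak / V_rms
   = 17.34 / 11.88
   = 1.4596

1.4596


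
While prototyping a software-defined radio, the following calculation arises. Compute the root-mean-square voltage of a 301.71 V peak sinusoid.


RMS voltage for a sinusoidal waveform:
V_rms = V_peak / sqrt(2)
      = 301.71 / 1.414214
      = 213.341 V

213.341 V


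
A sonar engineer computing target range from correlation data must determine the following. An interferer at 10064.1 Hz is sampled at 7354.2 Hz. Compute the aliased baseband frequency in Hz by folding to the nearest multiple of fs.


Compute the nearest integer multiple of fs to the signal:
n = round(10064.1 / 7354.2) = 1
f_alias = |10064.1 - 1 * 7354.2|
        = |10064.1 - 7354.2|
        = 2709.9 Hz

2709.9


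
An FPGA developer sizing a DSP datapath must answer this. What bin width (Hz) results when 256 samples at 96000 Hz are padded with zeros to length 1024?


Frequency resolution after zero-padding:
N_padded = 256 * 4 = 1024
df = fs / N_padded
   = 96000 / 1024
   = 93.75 Hz

93.75 Hz


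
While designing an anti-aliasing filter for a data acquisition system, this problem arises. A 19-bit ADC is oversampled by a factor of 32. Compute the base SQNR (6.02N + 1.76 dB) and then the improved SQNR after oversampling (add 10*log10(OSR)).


Step 1 — baseline SQNR at Nyquist:
SQNR_base = 6.02*N + 1.76
          = 6.02*19 + 1.76
          = 116.14 dB

Step 2 — oversampling processing gain:
G = 10*log10(OSR) = 10*log10(32) = 15.05 dB

Step 3 — total:
SQNR_total = 116.14 + 15.05 = 131.19 dB

Base SQNR = 116.14 dB; oversampled SQNR = 131.19 dB


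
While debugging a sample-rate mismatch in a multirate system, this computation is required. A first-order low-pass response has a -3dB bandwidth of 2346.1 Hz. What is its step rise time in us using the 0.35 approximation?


Rise time from bandwidth relationship:
tr = 0.35 / BW
   = 0.35 / 2346.1
   = 0.0001491837518 s
   = 149.1838 us

149.1838 us


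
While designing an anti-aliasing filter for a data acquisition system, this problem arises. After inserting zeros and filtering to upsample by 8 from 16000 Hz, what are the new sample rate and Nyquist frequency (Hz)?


Step 1 — output sample rate after interpolation by L:
fs_out = L * fs_in = 8 * 16000 = 128000 Hz

Step 2 — Nyquist frequency of the output stream:
f_Nyq = fs_out / 2 = 128000 / 2 = 64000.0 Hz

fs_out = 128000 Hz; f_Nyquist = 64000.0 Hz


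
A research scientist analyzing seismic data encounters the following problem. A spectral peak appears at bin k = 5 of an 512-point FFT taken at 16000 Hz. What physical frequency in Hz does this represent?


Frequency of DFT bin k:
f_k = k * fs / N
    = 5 * 16000 / 512
    = 80000 / 512
    = 156.25 Hz

156.25 Hz


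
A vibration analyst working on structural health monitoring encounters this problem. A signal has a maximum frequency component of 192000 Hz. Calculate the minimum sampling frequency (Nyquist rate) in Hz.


The Nyquist rate is twice the maximum frequency component.
fs_min = 2 * fmax
      = 2 * 192000
      = 384000 Hz

384000


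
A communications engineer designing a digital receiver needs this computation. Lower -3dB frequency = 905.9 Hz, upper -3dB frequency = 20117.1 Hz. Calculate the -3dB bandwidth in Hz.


Bandwidth is the difference of -3dB frequencies:
BW = f_high - f_low
   = 20117.1 - 905.9
   = 19211.2 Hz

19211.2 Hz


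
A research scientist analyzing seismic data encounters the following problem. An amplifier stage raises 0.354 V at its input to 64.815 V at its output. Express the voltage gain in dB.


Voltage gain in dB:
G = 20 * log10(Vout / Vin)
  = 20 * log10(64.815 / 0.354)
  = 20 * log10(183.09322)
  = 20 * 2.262672
  = 45.25 dB

45.25 dB


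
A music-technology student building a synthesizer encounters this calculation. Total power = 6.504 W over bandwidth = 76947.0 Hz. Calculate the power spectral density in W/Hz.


Power spectral density:
PSD = P / BW
    = 6.504 / 76947.0
    = 8.453e-05 W/Hz

8.453e-05 W/Hz


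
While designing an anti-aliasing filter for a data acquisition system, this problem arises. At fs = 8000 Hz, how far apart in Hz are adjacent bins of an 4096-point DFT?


DFT frequency resolution:
df = fs / N
   = 8000 / 4096
   = 1.9531 Hz

1.9531 Hz


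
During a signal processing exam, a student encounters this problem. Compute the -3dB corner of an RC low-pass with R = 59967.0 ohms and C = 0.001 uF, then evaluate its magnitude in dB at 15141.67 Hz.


Step 1 — cutoff frequency:
fc = 1 / (2*pi*R*C)
C = 0.001 uF = 1e-09 F
fc = 1 / (2*pi*59967.0*1e-09)
   = 2654.042 Hz

Step 2 — magnitude at f = 15141.67 Hz:
|H(f)| = 1 / sqrt(1 + (f/fc)^2)
f/fc = 15141.67 / 2654.042 = 5.705136
|H| = 1 / sqrt(1 + 32.548577) = 0.1726486
|H|_dB = 20*log10(0.1726486) = -15.26 dB

fc = 2654.042 Hz; |H(15141.67 Hz)| = -15.26 dB


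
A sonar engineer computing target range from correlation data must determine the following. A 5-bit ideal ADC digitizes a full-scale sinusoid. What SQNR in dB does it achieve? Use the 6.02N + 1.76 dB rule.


Theoretical SNR for a full-scale sinusoid:
SNR = 6.02 * N + 1.76
    = 6.02 * 5 + 1.76
    = 30.1 + 1.76
    = 31.86 dB

31.86 dB


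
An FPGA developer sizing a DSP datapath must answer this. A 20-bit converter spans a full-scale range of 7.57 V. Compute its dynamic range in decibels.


Dynamic range from full-scale to LSB:
V_min = V_max / 2^bits = 7.57 / 2^20
DR = 20 * log10(V_max / V_min)
   = 20 * log10(2^20)
   = 20 * 20 * log10(2)
   = 120.41 dB

120.41 dB


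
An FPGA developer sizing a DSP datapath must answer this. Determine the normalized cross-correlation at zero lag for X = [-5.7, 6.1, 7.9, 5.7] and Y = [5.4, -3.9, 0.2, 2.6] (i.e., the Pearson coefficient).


Pearson correlation coefficient (population):
r = cov(X,Y) / (std(X) * std(Y))
Mean X = 3.5, Mean Y = 1.075
Cov(X,Y) = -13.305
Std(X) = 5.375872, Std(Y) = 3.411286
r = -0.7255

-0.7255


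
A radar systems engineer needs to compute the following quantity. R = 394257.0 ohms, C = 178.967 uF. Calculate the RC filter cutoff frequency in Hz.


Cutoff frequency of a first-order RC filter:
fc = 1 / (2 * pi * R * C)
C = 178.967 uF = 0.000178967 F
fc = 1 / (2 * pi * 394257.0 * 0.000178967)
   = 1 / 443.33522508478
   = 0.002256 Hz

0.002256 Hz


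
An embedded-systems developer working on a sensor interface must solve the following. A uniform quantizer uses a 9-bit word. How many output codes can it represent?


Number of quantization levels = 2^N
= 2^9
= 512

512


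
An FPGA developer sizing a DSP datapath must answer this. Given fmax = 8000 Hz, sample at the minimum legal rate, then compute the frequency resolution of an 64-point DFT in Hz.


Step 1 — Nyquist sampling rate:
fs = 2 * fmax = 2 * 8000 = 16000 Hz

Step 2 — DFT bin spacing:
df = fs / N = 16000 / 64 = 250.0 Hz

250.0 Hz


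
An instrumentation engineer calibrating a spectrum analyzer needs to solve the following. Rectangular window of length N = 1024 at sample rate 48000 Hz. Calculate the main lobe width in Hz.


Main lobe width for a rectangular window:
Width = 2 * fs / N
      = 2 * 48000 / 1024
      = 96000 / 1024
      = 93.75 Hz

93.75 Hz


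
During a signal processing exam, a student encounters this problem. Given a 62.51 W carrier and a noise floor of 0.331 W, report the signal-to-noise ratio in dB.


SNR in decibels:
SNR = 10 * log10(Ps / Pn)
    = 10 * log10(62.51 / 0.331)
    = 10 * log10(188.852)
    = 10 * 2.2761
    = 22.76 dB

22.76 dB


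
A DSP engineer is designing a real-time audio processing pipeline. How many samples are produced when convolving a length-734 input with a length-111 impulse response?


Linear convolution output length:
L = N + M - 1
  = 734 + 111 - 1
  = 844 samples

844


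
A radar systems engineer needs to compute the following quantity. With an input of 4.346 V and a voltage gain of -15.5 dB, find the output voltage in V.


Output voltage from dB gain:
V_out = V_in * 10^(gain_dB / 20)
      = 4.346 * 10^(-15.5 / 20)
      = 4.346 * 0.16788
      = 0.7296 V

0.7296 V


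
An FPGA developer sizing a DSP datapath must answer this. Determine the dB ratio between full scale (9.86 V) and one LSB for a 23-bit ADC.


Dynamic range from full-scale to LSB:
V_min = V_max / 2^bits = 9.86 / 2^23
DR = 20 * log10(V_max / V_min)
   = 20 * log10(2^23)
   = 20 * 23 * log10(2)
   = 138.47 dB

138.47 dB


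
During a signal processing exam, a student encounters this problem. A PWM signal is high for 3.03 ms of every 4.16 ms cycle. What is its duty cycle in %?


Duty cycle as a percentage:
DC = (t_on / T) * 100
   = (3.03 / 4.16) * 100
   = 0.728365 * 100
   = 72.84 %

72.84 %


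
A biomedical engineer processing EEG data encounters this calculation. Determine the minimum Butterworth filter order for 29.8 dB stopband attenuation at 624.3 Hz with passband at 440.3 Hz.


Butterworth filter order formula:
n = log10(10^(A/10) - 1) / (2 * log10(f_stop/f_pass))
10^(29.8/10) - 1 = 953.9926
f_stop/f_pass = 624.3 / 440.3 = 1.4179
n = 9.8241 -> ceil = 10

10


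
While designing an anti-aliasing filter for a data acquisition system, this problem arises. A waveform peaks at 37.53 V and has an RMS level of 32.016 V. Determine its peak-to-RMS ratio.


Crest factor is the ratio of peak to RMS:
CF = V_peak / V_rms
   = 37.53 / 32.016
   = 1.1722

1.1722


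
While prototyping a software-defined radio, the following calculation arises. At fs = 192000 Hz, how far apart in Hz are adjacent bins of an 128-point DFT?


DFT frequency resolution:
df = fs / N
   = 192000 / 128
   = 1500.0 Hz

1500.0 Hz


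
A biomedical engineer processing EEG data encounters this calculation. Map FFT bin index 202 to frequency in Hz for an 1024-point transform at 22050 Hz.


Frequency of DFT bin k:
f_k = k * fs / N
    = 202 * 22050 / 1024
    = 4454100 / 1024
    = 4349.707 Hz

4349.707 Hz


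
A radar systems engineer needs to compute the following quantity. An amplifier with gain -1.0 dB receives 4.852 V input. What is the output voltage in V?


Output voltage from dB gain:
V_out = V_in * 10^(gain_dB / 20)
      = 4.852 * 10^(-1.0 / 20)
      = 4.852 * 0.891251
      = 4.3243 V

4.3243 V


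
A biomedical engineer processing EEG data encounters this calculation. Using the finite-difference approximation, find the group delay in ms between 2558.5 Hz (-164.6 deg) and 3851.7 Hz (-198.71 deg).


Group delay from phase difference:
tau = -d(phi)/d(omega)
d(phi) = -34.11 deg = -0.595332 rad
d(omega) = 2*pi*(3851.7 - 2558.5) = 8125.4152 rad/s
tau = -(-0.595332) / 8125.4152
    = 0.0733 ms

0.0733 ms


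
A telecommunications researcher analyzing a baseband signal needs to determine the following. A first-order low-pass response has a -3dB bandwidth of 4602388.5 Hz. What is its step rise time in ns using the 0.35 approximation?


Rise time from bandwidth relationship:
tr = 0.35 / BW
   = 0.35 / 4602388.5
   = 7.60474697e-08 s
   = 76.0475 ns

76.0475 ns


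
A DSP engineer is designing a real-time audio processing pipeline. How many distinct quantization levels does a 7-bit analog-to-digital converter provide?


Number of quantization levels = 2^N
= 2^7
= 128

128


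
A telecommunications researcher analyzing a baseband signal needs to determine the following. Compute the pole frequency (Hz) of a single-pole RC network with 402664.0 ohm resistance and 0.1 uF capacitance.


Cutoff frequency of a first-order RC filter:
fc = 1 / (2 * pi * R * C)
C = 0.1 uF = 1e-07 F
fc = 1 / (2 * pi * 402664.0 * 1e-07)
   = 1 / 0.25300125285302
   = 3.95255 Hz

3.95255 Hz


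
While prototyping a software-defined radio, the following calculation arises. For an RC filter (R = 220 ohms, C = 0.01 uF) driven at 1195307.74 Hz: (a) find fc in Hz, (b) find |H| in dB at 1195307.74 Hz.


Step 1 — cutoff frequency:
fc = 1 / (2*pi*R*C)
C = 0.01 uF = 1e-08 F
fc = 1 / (2*pi*220*1e-08)
   = 72343.156 Hz

Step 2 — magnitude at f = 1195307.74 Hz:
|H(f)| = 1 / sqrt(1 + (f/fc)^2)
f/fc = 1195307.74 / 72343.156 = 16.522748
|H| = 1 / sqrt(1 + 273.001201) = 0.0604121
|H|_dB = 20*log10(0.0604121) = -24.38 dB

fc = 72343.156 Hz; |H(1195307.74 Hz)| = -24.38 dB


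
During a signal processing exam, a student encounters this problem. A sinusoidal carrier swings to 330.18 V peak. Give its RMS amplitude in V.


RMS voltage for a sinusoidal waveform:
V_rms = V_peak / sqrt(2)
      = 330.18 / 1.414214
      = 233.473 V

233.473 V


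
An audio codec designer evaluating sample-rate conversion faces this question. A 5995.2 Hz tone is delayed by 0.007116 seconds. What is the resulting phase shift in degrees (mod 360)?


Phase shift from frequency and time delay:
phi = 360 * f * t_delay
    = 360 * 5995.2 * 0.007116
    = 15358.26 degrees
    mod 360 = 238.26 degrees

238.26 degrees


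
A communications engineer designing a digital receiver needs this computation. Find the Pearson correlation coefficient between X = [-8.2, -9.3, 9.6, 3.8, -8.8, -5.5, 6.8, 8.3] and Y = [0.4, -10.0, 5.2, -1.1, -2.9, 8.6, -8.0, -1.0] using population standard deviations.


Pearson correlation coefficient (population):
r = cov(X,Y) / (std(X) * std(Y))
Mean X = -0.4125, Mean Y = -1.1
Cov(X,Y) = 5.91875
Std(X) = 7.760386, Std(Y) = 5.767365
r = 0.1322

0.1322


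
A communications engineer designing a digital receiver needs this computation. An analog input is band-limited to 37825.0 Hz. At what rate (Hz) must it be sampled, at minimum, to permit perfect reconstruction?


The Nyquist rate is twice the maximum frequency component.
fs_min = 2 * fmax
      = 2 * 37825.0
      = 75650.0 Hz

75650.0
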